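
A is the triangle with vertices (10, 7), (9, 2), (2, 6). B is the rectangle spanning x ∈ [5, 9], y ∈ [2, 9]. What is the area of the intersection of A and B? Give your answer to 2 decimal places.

The intersection is the polygon with vertices (5,4.286), (5,6.375), (9,6.875), (9,2).
By the shoelace formula its area is 13.93.

13.93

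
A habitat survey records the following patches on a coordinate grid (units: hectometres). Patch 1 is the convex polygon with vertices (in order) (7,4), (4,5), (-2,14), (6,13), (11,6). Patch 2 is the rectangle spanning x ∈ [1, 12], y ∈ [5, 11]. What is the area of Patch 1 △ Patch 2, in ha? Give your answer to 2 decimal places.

44.36

|Patch 1| = 65, |Patch 2| = 66, |Patch 1∩Patch 2| = 43.3214.
|Patch 1 △ Patch 2| = |Patch 1| + |Patch 2| − 2·|Patch 1∩Patch 2| = 65 + 66 − 86.6429 = 44.36.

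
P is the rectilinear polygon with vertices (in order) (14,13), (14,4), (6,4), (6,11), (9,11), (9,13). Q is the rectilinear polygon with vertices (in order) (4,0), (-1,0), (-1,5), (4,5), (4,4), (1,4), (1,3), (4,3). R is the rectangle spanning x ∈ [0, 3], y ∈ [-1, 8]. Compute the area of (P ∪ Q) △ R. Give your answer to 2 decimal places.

89.00

|P ∪ Q| = 88.
|(P ∪ Q) ∩ R| = 13.
|(P ∪ Q) △ R| = 88 + 27 − 26 = 89.00.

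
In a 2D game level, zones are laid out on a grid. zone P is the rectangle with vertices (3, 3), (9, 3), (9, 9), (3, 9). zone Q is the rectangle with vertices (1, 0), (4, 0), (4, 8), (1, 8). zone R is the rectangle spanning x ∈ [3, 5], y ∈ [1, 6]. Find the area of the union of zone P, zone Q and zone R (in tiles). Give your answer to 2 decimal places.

57.00

By inclusion–exclusion:
Individual areas: |zone P| = 36, |zone Q| = 24, |zone R| = 10.
|zone P∩zone Q|: x∈[3,4], y∈[3,8] → 1·5 = 5.
|zone P∩zone R|: x∈[3,5], y∈[3,6] → 2·3 = 6.
|zone Q∩zone R|: x∈[3,4], y∈[1,6] → 1·5 = 5.
|zone P∩zone Q∩zone R| = 3.
|zone P ∪ zone Q ∪ zone R| = 70 − 16 + 3 = 57.00.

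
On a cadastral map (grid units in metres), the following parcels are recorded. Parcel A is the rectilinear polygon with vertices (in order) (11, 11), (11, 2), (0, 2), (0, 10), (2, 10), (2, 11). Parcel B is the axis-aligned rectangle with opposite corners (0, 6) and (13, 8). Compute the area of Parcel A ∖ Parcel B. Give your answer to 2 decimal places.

75.00

|Parcel A| = 97, |Parcel A∩Parcel B| = 22.
|Parcel A ∖ Parcel B| = |Parcel A| − |Parcel A∩Parcel B| = 97 − 22 = 75.00.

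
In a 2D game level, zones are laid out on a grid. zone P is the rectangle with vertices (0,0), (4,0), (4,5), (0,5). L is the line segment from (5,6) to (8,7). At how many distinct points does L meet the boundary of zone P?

0

The segment lies entirely outside zone P and never meets its boundary.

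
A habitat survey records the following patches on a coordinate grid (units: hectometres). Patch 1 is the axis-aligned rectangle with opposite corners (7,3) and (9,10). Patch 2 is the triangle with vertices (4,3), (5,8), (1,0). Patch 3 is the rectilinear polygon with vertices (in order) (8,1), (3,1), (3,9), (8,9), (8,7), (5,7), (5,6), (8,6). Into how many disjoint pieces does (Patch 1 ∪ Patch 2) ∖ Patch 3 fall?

(Patch 1 ∪ Patch 2) ∖ Patch 3 splits into 2 disjoint pieces (area 9, area 2).

2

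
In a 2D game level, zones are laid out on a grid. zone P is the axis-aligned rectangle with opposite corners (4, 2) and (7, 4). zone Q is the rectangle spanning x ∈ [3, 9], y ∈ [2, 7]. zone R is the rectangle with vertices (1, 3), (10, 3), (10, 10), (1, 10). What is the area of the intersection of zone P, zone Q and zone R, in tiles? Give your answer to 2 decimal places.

3.00

The intersection is the polygon with vertices (7,4), (7,3), (4,3), (4,4).
By the shoelace formula its area is 3.00.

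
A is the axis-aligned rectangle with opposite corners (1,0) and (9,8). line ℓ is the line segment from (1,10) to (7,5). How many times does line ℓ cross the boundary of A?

1

The segment meets the boundary at (3.4,8).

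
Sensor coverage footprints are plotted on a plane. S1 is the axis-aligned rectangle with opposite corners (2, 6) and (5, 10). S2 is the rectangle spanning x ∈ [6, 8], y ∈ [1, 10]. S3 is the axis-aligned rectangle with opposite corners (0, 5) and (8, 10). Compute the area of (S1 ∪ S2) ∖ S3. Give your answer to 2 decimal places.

|S1 ∪ S2| = 30.
|(S1 ∪ S2) ∩ S3| = 22.
|(S1 ∪ S2) ∖ S3| = 30 − 22 = 8.00.

8.00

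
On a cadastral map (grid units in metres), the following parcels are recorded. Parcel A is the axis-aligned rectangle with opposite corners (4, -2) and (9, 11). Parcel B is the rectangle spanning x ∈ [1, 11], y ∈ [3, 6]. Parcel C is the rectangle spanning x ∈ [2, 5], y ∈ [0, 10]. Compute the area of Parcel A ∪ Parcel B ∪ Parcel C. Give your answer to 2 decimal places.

By inclusion–exclusion:
Individual areas: |Parcel A| = 65, |Parcel B| = 30, |Parcel C| = 30.
|Parcel A∩Parcel B|: x∈[4,9], y∈[3,6] → 5·3 = 15.
|Parcel A∩Parcel C|: x∈[4,5], y∈[0,10] → 1·10 = 10.
|Parcel B∩Parcel C|: x∈[2,5], y∈[3,6] → 3·3 = 9.
|Parcel A∩Parcel B∩Parcel C| = 3.
|Parcel A ∪ Parcel B ∪ Parcel C| = 125 − 34 + 3 = 94.00.

94.00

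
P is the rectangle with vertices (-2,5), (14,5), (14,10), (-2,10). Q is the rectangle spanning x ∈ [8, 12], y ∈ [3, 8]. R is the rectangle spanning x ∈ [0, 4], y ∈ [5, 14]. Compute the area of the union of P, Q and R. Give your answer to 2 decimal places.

104.00

By inclusion–exclusion:
Individual areas: |P| = 80, |Q| = 20, |R| = 36.
|P∩Q|: x∈[8,12], y∈[5,8] → 4·3 = 12.
|P∩R|: x∈[0,4], y∈[5,10] → 4·5 = 20.
|Q∩R| = 0 (no overlap).
|P∩Q∩R| = 0.
|P ∪ Q ∪ R| = 136 − 32 + 0 = 104.00.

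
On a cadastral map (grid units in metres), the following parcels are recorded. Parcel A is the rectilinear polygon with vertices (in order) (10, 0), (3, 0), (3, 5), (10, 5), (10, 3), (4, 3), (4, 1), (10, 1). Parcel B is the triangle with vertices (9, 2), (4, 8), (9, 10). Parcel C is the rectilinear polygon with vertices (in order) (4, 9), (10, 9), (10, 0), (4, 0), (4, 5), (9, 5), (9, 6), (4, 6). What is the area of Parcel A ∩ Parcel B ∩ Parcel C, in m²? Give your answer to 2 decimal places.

The intersection is the polygon with vertices (9,3), (8.167,3), (6.5,5), (9,5).
By the shoelace formula its area is 3.33.

3.33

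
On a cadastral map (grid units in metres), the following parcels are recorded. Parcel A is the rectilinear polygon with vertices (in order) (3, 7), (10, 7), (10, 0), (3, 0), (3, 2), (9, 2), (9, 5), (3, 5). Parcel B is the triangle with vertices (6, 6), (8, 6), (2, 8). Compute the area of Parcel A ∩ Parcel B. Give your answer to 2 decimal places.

1.50

The intersection is the polygon with vertices (5,7), (8,6), (6,6), (4,7).
By the shoelace formula its area is 1.50.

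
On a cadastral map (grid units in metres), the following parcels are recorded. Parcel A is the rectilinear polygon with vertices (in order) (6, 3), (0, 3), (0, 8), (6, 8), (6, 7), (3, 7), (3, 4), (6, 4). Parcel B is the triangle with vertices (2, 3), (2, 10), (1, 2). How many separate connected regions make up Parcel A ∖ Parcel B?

2

Parcel A ∖ Parcel B splits into 2 disjoint pieces (area 11, area 7.1875).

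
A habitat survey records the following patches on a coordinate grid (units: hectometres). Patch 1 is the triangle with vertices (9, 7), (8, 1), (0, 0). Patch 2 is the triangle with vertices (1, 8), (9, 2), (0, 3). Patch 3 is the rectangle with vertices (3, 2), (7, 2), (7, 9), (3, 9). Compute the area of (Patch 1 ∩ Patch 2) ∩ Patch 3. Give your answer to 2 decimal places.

4.60

The region (Patch 1 ∩ Patch 2) ∩ Patch 3 is the polygon with vertices (3.375,2.625), (5.727,4.455), (7,3.5), (7,2.222).
By the shoelace formula its area is 4.60.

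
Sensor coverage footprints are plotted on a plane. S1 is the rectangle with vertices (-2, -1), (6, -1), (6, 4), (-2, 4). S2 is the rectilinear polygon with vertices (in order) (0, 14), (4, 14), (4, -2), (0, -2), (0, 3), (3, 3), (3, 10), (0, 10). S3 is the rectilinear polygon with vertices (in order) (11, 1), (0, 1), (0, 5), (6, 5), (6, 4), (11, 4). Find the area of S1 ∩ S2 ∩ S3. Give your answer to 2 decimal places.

9.00

The intersection is the polygon with vertices (4,1), (0,1), (0,3), (3,3), (3,4), (4,4).
By the shoelace formula its area is 9.00.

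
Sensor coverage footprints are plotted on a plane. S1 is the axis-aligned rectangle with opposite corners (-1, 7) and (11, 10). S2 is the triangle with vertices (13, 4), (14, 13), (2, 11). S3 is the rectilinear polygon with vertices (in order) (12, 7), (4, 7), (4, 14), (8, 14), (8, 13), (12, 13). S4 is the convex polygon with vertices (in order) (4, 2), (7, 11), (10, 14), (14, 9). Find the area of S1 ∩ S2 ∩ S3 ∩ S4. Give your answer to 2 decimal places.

12.70

The intersection is the polygon with vertices (8.286,7), (6.125,8.375), (6.667,10), (11,10), (11,7).
By the shoelace formula its area is 12.70.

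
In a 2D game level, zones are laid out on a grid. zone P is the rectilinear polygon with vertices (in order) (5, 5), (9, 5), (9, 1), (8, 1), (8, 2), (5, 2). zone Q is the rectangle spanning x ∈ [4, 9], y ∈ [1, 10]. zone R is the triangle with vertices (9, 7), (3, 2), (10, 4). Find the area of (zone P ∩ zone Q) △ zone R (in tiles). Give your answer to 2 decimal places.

|zone P ∩ zone Q| = 13.
|(zone P ∩ zone Q) ∩ zone R| = 6.3619.
|(zone P ∩ zone Q) △ zone R| = 13 + 11.5 − 12.7238 = 11.78.

11.78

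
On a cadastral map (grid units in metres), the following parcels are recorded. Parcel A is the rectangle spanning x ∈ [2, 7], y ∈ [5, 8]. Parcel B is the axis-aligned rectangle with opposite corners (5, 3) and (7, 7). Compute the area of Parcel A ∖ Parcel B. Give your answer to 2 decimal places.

11.00

|Parcel A∩Parcel B|: x∈[5,7], y∈[5,7] → 2·2 = 4.
|Parcel A| = 15.
|Parcel A ∖ Parcel B| = |Parcel A| − |Parcel A∩Parcel B| = 15 − 4 = 11.00.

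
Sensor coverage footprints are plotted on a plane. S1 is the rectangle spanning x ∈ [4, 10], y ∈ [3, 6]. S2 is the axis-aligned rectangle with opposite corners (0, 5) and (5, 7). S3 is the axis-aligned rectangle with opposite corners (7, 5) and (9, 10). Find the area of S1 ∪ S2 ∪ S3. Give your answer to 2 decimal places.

35.00

By inclusion–exclusion:
Individual areas: |S1| = 18, |S2| = 10, |S3| = 10.
|S1∩S2|: x∈[4,5], y∈[5,6] → 1·1 = 1.
|S1∩S3|: x∈[7,9], y∈[5,6] → 2·1 = 2.
|S2∩S3| = 0 (no overlap).
|S1∩S2∩S3| = 0.
|S1 ∪ S2 ∪ S3| = 38 − 3 + 0 = 35.00.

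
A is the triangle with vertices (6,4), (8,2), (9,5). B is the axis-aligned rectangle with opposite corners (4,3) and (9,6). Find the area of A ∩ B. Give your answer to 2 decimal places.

The intersection is the polygon with vertices (6,4), (9,5), (8.333,3), (7,3).
By the shoelace formula its area is 3.33.

3.33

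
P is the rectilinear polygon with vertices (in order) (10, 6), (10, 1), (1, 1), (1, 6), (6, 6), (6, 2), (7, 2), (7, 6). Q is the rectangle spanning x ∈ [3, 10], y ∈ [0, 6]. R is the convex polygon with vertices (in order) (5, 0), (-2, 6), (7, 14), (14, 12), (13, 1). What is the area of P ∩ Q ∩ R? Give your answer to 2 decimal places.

30.70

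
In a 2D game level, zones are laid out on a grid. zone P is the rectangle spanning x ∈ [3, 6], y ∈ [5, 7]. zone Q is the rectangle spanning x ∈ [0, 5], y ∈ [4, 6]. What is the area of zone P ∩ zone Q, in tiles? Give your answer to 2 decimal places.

2.00

|zone P∩zone Q|: x∈[3,5], y∈[5,6] → 2·1 = 2.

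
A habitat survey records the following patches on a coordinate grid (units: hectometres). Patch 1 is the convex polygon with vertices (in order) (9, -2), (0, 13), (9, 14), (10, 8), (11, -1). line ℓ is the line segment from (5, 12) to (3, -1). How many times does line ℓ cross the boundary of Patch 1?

1

The segment meets the boundary at (4.102,6.163).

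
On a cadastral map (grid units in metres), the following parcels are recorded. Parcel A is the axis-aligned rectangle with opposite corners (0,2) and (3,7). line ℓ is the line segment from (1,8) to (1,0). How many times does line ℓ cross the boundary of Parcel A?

The segment meets the boundary at (1,2), (1,7).

2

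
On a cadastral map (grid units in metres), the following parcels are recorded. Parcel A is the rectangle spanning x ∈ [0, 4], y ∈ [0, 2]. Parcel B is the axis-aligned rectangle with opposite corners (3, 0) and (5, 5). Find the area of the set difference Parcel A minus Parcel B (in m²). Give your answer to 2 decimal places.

6.00

|Parcel A∩Parcel B|: x∈[3,4], y∈[0,2] → 1·2 = 2.
|Parcel A| = 8.
|Parcel A ∖ Parcel B| = |Parcel A| − |Parcel A∩Parcel B| = 8 − 2 = 6.00.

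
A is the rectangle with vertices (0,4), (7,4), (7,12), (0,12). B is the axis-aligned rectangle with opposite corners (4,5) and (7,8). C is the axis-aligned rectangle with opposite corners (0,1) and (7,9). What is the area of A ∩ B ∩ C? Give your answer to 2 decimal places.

The intersection is the polygon with vertices (4,5), (4,8), (7,8), (7,5).
By the shoelace formula its area is 9.00.

9.00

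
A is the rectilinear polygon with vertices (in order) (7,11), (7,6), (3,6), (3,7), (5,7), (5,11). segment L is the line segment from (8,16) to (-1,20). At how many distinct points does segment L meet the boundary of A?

The segment lies entirely outside A and never meets its boundary.

0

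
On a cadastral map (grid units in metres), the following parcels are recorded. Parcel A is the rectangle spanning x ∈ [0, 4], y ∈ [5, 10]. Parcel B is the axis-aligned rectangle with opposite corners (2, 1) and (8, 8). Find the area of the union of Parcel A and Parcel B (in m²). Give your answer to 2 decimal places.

56.00

By inclusion–exclusion:
Individual areas: |Parcel A| = 20, |Parcel B| = 42.
|Parcel A∩Parcel B|: x∈[2,4], y∈[5,8] → 2·3 = 6.
|Parcel A ∪ Parcel B| = 62 − 6 = 56.00.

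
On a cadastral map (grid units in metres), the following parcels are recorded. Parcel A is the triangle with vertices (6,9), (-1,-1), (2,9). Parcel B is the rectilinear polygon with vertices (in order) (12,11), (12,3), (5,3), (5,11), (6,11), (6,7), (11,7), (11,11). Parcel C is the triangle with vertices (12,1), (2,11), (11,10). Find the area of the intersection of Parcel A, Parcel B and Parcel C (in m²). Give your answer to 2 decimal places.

The intersection is the polygon with vertices (5,9), (6,9), (5.176,7.824), (5,8).
By the shoelace formula its area is 0.68.

0.68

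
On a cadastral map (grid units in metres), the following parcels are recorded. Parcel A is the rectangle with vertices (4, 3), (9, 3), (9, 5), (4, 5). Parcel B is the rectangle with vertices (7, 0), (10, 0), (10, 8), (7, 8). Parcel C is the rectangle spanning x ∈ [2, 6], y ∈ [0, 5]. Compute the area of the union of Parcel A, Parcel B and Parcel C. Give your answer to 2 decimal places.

By inclusion–exclusion:
Individual areas: |Parcel A| = 10, |Parcel B| = 24, |Parcel C| = 20.
|Parcel A∩Parcel B|: x∈[7,9], y∈[3,5] → 2·2 = 4.
|Parcel A∩Parcel C|: x∈[4,6], y∈[3,5] → 2·2 = 4.
|Parcel B∩Parcel C| = 0 (no overlap).
|Parcel A∩Parcel B∩Parcel C| = 0.
|Parcel A ∪ Parcel B ∪ Parcel C| = 54 − 8 + 0 = 46.00.

46.00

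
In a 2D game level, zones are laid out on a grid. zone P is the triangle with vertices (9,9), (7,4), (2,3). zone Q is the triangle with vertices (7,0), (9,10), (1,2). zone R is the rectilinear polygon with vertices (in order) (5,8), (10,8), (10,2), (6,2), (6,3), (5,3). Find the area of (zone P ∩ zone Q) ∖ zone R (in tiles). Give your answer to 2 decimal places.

|zone P ∩ zone Q| = 11.4207.
|(zone P ∩ zone Q) ∩ zone R| = 8.1595.
|(zone P ∩ zone Q) ∖ zone R| = 11.4207 − 8.1595 = 3.26.

3.26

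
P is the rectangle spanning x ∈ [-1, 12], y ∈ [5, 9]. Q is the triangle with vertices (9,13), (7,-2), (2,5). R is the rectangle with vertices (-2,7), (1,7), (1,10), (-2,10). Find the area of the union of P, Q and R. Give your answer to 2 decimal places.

By inclusion–exclusion:
Individual areas: |P| = 52, |Q| = 44.5, |R| = 9.
|P∩Q| = 17.8.
|P∩R|: x∈[-1,1], y∈[7,9] → 2·2 = 4.
|Q∩R| = 0.
|P∩Q∩R| = 0.
|P ∪ Q ∪ R| = 105.5 − 21.8 + 0 = 83.70.

83.70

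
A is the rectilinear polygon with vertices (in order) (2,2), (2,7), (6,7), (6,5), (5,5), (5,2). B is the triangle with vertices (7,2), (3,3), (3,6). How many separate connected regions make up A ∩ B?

1

A ∩ B is a single connected region.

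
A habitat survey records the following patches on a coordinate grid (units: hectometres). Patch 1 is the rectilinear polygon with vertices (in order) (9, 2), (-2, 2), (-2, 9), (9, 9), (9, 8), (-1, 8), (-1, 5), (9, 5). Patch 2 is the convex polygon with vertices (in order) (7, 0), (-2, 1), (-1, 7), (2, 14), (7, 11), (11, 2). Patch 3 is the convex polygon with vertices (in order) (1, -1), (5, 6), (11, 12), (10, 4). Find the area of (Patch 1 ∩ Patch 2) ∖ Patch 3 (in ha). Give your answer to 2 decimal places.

25.53

|Patch 1 ∩ Patch 2| = 40.5516.
|(Patch 1 ∩ Patch 2) ∩ Patch 3| = 15.0233.
|(Patch 1 ∩ Patch 2) ∖ Patch 3| = 40.5516 − 15.0233 = 25.53.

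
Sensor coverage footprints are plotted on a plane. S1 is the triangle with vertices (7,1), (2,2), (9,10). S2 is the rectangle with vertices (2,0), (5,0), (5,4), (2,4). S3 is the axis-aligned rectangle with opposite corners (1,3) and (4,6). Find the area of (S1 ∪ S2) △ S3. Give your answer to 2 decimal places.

|S1 ∪ S2| = 30.35.
|(S1 ∪ S2) ∩ S3| = 2.0357.
|(S1 ∪ S2) △ S3| = 30.35 + 9 − 4.0714 = 35.28.

35.28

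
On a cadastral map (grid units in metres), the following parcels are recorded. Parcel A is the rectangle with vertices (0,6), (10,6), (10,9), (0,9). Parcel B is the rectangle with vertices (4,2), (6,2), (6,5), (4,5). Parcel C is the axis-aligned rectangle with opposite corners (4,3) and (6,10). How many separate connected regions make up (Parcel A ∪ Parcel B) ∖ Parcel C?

(Parcel A ∪ Parcel B) ∖ Parcel C splits into 3 disjoint pieces (area 12, area 12, area 2).

3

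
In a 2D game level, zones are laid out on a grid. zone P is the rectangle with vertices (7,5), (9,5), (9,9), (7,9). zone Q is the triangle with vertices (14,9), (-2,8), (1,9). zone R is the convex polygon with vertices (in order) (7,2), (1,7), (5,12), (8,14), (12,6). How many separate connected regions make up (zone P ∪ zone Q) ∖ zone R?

(zone P ∪ zone Q) ∖ zone R splits into 2 disjoint pieces (area 2.225, area 0.3712).

2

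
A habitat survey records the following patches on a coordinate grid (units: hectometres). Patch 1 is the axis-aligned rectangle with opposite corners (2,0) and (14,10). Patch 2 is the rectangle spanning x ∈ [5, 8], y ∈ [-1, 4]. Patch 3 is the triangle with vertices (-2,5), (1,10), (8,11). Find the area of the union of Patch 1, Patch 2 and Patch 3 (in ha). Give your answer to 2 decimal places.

133.37

By inclusion–exclusion:
Individual areas: |Patch 1| = 120, |Patch 2| = 15, |Patch 3| = 16.
|Patch 1∩Patch 2|: x∈[5,8], y∈[0,4] → 3·4 = 12.
|Patch 1∩Patch 3| = 5.6333.
|Patch 2∩Patch 3| = 0.
|Patch 1∩Patch 2∩Patch 3| = 0.
|Patch 1 ∪ Patch 2 ∪ Patch 3| = 151 − 17.6333 + 0 = 133.37.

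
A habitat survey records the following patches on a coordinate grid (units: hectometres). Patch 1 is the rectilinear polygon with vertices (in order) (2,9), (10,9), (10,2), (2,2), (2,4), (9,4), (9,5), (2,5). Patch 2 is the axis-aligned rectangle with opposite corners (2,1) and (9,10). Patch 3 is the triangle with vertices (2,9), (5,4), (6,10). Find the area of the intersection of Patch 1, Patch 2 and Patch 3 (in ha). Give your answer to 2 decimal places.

9.20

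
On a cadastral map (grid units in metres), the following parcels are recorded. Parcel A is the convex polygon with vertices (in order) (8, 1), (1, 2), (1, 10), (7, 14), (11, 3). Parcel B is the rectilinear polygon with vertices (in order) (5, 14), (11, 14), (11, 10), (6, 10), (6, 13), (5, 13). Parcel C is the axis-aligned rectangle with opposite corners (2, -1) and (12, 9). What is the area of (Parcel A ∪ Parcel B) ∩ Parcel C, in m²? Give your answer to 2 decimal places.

The region (Parcel A ∪ Parcel B) ∩ Parcel C is the polygon with vertices (11,3), (8,1), (2,1.857), (2,9), (8.818,9).
By the shoelace formula its area is 59.88.

59.88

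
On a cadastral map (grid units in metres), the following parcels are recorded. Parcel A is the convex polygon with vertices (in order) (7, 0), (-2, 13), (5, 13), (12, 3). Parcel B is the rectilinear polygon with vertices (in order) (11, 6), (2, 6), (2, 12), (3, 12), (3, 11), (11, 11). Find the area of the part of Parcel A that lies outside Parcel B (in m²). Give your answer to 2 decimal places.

|Parcel A| = 81, |Parcel A∩Parcel B| = 31.2329.
|Parcel A ∖ Parcel B| = |Parcel A| − |Parcel A∩Parcel B| = 81 − 31.2329 = 49.77.

49.77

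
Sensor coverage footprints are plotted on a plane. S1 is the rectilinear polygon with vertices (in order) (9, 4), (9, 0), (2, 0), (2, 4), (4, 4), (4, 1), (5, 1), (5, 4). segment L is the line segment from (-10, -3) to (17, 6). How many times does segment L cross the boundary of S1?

The segment meets the boundary at (5,2), (4,1.667), (9,3.333), (2,1).

4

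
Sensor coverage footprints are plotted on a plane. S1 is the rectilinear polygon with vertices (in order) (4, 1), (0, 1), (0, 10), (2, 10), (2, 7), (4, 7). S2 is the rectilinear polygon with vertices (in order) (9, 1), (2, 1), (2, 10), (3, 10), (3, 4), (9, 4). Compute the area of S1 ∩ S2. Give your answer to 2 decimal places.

9.00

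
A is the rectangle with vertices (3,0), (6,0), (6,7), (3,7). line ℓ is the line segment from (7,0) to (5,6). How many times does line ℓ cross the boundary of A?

The segment meets the boundary at (6,3).

1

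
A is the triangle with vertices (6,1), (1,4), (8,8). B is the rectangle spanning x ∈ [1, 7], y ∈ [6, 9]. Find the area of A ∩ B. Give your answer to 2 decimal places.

The intersection is the polygon with vertices (7,7.429), (7,6), (4.5,6).
By the shoelace formula its area is 1.79.

1.79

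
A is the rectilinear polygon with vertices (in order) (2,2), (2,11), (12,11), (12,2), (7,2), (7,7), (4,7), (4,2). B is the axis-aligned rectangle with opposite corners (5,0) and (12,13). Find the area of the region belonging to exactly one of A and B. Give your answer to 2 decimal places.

|A| = 75, |B| = 91, |A∩B| = 53.
|A △ B| = |A| + |B| − 2·|A∩B| = 75 + 91 − 106 = 60.00.

60.00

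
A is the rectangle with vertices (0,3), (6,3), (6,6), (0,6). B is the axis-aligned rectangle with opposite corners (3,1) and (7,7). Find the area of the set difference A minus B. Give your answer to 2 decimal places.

|A∩B|: x∈[3,6], y∈[3,6] → 3·3 = 9.
|A| = 18.
|A ∖ B| = |A| − |A∩B| = 18 − 9 = 9.00.

9.00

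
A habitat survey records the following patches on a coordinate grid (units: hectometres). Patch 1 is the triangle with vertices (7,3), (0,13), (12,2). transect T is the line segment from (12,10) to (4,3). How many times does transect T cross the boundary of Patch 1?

2

The segment meets the boundary at (5.86,4.628), (7.535,6.093).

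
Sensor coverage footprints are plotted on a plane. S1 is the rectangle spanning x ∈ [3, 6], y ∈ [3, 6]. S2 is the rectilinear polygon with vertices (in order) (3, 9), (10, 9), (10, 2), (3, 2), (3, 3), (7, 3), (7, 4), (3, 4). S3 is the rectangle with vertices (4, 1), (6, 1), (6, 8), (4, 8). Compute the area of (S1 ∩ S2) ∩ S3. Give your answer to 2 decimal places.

|S1 ∩ S2| = 6.
|(S1 ∩ S2) ∩ S3| = 4.00.

4.00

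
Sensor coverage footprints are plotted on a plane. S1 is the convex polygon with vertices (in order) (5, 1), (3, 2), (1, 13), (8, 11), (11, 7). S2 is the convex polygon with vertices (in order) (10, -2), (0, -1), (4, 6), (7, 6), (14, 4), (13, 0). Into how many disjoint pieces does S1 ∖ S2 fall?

1

S1 ∖ S2 is a single connected region.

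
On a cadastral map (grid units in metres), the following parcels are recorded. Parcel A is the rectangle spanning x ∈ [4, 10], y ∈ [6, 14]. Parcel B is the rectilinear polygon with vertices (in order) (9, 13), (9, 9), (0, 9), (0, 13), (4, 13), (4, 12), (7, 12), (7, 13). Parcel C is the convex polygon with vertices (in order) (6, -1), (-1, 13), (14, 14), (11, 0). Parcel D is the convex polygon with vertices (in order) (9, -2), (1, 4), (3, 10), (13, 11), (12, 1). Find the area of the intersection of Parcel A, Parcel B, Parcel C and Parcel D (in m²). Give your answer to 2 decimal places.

The intersection is the polygon with vertices (9,9), (4,9), (4,10.1), (9,10.6).
By the shoelace formula its area is 6.75.

6.75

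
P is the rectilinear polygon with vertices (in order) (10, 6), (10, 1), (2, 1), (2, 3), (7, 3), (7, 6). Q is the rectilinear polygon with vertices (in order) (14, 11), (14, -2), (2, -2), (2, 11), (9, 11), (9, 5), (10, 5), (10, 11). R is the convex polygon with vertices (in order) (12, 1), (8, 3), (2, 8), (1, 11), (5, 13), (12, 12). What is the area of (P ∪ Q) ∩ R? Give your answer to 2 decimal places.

|P ∪ Q| = 151.
|(P ∪ Q) ∩ R| = 64.00.

64.00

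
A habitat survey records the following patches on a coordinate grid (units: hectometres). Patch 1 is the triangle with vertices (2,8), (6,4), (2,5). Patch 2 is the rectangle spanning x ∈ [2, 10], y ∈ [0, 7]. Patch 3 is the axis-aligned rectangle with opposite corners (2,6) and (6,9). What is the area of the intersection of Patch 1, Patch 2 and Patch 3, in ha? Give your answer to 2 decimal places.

The intersection is the polygon with vertices (2,7), (3,7), (4,6), (2,6).
By the shoelace formula its area is 1.50.

1.50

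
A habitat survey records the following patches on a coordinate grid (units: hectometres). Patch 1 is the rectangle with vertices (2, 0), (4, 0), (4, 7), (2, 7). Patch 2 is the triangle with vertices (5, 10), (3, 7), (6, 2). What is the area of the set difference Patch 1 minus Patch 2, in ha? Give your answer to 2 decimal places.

13.17

|Patch 1| = 14, |Patch 1∩Patch 2| = 0.8333.
|Patch 1 ∖ Patch 2| = |Patch 1| − |Patch 1∩Patch 2| = 14 − 0.8333 = 13.17.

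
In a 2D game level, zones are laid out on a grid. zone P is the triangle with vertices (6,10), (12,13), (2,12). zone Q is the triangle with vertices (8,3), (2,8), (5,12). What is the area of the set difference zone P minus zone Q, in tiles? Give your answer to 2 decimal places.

10.94

|zone P| = 12, |zone P∩zone Q| = 1.0636.
|zone P ∖ zone Q| = |zone P| − |zone P∩zone Q| = 12 − 1.0636 = 10.94.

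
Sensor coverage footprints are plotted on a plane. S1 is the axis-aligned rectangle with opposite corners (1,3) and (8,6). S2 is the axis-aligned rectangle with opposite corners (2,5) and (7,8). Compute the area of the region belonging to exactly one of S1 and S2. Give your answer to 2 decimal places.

|S1∩S2|: x∈[2,7], y∈[5,6] → 5·1 = 5.
|S1 △ S2| = |S1| + |S2| − 2·|S1∩S2| = 21 + 15 − 10 = 26.00.

26.00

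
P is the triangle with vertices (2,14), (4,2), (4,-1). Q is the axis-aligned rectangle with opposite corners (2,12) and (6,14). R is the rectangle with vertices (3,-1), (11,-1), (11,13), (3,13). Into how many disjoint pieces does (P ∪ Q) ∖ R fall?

(P ∪ Q) ∖ R is a single connected region.

1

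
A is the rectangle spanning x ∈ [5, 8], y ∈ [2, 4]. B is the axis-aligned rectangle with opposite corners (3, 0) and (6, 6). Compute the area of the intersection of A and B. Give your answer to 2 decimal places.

2.00

|A∩B|: x∈[5,6], y∈[2,4] → 1·2 = 2.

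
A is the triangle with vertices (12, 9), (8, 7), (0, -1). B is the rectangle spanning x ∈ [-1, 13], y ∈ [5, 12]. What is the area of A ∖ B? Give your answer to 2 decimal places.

|A| = 8, |A∩B| = 4.4.
|A ∖ B| = |A| − |A∩B| = 8 − 4.4 = 3.60.

3.60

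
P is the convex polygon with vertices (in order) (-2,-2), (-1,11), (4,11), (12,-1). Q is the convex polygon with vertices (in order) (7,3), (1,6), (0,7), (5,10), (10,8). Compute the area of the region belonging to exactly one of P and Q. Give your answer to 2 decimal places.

|P| = 120.5, |Q| = 37.5, |P∩Q| = 26.8747.
|P △ Q| = |P| + |Q| − 2·|P∩Q| = 120.5 + 37.5 − 53.7494 = 104.25.

104.25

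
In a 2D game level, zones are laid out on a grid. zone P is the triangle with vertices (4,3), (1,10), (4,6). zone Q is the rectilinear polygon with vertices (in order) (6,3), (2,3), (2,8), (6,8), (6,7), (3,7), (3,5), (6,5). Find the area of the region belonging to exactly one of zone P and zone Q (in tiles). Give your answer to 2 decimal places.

|zone P| = 4.5, |zone Q| = 14, |zone P∩zone Q| = 2.2321.
|zone P △ zone Q| = |zone P| + |zone Q| − 2·|zone P∩zone Q| = 4.5 + 14 − 4.4643 = 14.04.

14.04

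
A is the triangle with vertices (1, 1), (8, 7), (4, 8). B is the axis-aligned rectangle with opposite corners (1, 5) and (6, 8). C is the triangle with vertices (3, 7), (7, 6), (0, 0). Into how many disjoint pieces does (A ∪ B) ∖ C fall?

2

(A ∪ B) ∖ C splits into 2 disjoint pieces (area 11.0622, area 0.0119).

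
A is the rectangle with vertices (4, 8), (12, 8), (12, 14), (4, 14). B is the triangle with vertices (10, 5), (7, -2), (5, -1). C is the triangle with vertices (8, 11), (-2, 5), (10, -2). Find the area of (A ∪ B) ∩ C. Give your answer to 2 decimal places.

|A ∪ B| = 56.5.
|(A ∪ B) ∩ C| = 12.82.

12.82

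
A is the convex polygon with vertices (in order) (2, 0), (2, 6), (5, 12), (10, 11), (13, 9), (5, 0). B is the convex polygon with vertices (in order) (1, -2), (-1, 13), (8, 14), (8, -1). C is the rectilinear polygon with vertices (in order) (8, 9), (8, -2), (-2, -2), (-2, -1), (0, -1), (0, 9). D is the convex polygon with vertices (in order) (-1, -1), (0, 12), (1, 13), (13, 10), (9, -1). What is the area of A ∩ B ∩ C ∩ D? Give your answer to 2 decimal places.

46.69

The intersection is the polygon with vertices (8,9), (8,3.375), (5,0), (2,0), (2,6), (3.5,9).
By the shoelace formula its area is 46.69.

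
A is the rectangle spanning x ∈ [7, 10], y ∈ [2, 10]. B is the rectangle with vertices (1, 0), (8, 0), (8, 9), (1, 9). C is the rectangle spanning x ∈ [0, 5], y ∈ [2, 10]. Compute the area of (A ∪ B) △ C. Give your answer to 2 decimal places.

64.00

|A ∪ B| = 80.
|(A ∪ B) ∩ C| = 28.
|(A ∪ B) △ C| = 80 + 40 − 56 = 64.00.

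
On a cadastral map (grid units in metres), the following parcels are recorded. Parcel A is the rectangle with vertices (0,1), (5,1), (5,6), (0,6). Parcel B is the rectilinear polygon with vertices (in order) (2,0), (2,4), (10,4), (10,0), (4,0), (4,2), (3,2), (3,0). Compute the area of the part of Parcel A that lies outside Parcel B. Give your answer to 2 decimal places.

17.00

|Parcel A| = 25, |Parcel A∩Parcel B| = 8.
|Parcel A ∖ Parcel B| = |Parcel A| − |Parcel A∩Parcel B| = 25 − 8 = 17.00.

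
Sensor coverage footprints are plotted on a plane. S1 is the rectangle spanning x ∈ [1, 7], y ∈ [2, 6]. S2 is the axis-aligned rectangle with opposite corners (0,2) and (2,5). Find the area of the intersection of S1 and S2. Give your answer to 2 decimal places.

|S1∩S2|: x∈[1,2], y∈[2,5] → 1·3 = 3.

3.00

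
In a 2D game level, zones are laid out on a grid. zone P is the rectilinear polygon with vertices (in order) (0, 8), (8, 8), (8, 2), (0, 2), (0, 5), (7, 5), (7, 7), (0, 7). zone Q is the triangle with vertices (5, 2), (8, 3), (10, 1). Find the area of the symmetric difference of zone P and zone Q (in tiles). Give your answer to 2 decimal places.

35.00

|zone P| = 34, |zone Q| = 4, |zone P∩zone Q| = 1.5.
|zone P △ zone Q| = |zone P| + |zone Q| − 2·|zone P∩zone Q| = 34 + 4 − 3 = 35.00.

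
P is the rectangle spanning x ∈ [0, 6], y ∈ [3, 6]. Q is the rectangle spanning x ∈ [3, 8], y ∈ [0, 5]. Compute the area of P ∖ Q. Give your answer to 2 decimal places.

|P∩Q|: x∈[3,6], y∈[3,5] → 3·2 = 6.
|P| = 18.
|P ∖ Q| = |P| − |P∩Q| = 18 − 6 = 12.00.

12.00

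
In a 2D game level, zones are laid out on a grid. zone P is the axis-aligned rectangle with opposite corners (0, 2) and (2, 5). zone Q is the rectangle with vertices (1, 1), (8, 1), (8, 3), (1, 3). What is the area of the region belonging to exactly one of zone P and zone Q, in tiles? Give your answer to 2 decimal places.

|zone P∩zone Q|: x∈[1,2], y∈[2,3] → 1·1 = 1.
|zone P △ zone Q| = |zone P| + |zone Q| − 2·|zone P∩zone Q| = 6 + 14 − 2 = 18.00.

18.00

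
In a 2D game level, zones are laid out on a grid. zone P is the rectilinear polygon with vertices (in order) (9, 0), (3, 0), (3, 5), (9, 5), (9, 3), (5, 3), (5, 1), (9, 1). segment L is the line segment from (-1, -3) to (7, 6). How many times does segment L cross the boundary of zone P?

2

The segment meets the boundary at (6.111,5), (3,1.5).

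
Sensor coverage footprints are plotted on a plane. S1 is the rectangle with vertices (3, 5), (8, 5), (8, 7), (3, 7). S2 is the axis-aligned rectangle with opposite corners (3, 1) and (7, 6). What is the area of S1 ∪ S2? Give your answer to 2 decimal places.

26.00

By inclusion–exclusion:
Individual areas: |S1| = 10, |S2| = 20.
|S1∩S2|: x∈[3,7], y∈[5,6] → 4·1 = 4.
|S1 ∪ S2| = 30 − 4 = 26.00.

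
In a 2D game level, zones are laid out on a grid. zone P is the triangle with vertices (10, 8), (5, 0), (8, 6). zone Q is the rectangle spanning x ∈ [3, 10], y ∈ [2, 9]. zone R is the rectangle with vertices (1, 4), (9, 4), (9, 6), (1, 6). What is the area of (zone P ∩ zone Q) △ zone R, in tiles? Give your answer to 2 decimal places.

|zone P ∩ zone Q| = 2.75.
|(zone P ∩ zone Q) ∩ zone R| = 1.25.
|(zone P ∩ zone Q) △ zone R| = 2.75 + 16 − 2.5 = 16.25.

16.25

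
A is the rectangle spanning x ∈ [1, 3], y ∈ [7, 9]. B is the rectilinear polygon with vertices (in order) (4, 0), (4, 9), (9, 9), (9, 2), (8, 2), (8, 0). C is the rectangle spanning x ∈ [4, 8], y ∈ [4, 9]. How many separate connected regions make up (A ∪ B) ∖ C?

2

(A ∪ B) ∖ C splits into 2 disjoint pieces (area 4, area 23).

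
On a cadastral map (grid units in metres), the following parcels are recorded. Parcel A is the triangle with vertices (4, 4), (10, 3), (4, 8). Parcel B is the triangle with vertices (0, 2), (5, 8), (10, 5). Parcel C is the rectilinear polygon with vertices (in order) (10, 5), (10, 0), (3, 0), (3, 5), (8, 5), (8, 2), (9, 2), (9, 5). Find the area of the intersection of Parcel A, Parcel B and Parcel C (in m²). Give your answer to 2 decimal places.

The intersection is the polygon with vertices (4,5), (7.6,5), (8,4.667), (8,4.4), (5.714,3.714), (4,4).
By the shoelace formula its area is 4.05.

4.05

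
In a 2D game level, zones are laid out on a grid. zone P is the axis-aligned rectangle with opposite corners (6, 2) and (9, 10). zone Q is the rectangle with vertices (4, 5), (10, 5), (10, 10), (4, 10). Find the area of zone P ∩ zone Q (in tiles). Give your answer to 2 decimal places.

|zone P∩zone Q|: x∈[6,9], y∈[5,10] → 3·5 = 15.

15.00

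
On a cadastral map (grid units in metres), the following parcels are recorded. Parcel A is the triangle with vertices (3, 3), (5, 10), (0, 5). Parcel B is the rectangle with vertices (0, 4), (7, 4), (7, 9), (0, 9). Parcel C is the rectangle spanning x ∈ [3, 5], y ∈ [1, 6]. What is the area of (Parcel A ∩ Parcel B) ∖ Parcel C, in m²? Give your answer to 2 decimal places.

|Parcel A ∩ Parcel B| = 11.25.
|(Parcel A ∩ Parcel B) ∩ Parcel C| = 1.1429.
|(Parcel A ∩ Parcel B) ∖ Parcel C| = 11.25 − 1.1429 = 10.11.

10.11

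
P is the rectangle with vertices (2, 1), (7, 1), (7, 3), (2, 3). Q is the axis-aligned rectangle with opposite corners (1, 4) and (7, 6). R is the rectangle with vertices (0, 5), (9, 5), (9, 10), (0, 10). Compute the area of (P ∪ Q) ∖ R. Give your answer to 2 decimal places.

|P ∪ Q| = 22.
|(P ∪ Q) ∩ R| = 6.
|(P ∪ Q) ∖ R| = 22 − 6 = 16.00.

16.00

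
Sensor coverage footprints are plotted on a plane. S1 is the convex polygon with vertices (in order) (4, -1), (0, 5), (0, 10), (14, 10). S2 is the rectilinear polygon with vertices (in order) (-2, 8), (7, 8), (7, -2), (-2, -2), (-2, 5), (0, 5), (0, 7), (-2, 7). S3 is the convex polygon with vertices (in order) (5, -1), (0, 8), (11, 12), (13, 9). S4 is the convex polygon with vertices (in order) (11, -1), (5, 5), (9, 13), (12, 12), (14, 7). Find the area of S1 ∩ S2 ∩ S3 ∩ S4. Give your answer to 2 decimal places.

The intersection is the polygon with vertices (7,3), (5,5), (6.5,8), (7,8).
By the shoelace formula its area is 5.75.

5.75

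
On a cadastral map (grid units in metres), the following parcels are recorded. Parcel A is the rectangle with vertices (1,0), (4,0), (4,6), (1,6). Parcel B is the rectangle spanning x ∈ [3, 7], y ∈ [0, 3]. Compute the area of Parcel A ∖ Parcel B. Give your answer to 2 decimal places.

|Parcel A∩Parcel B|: x∈[3,4], y∈[0,3] → 1·3 = 3.
|Parcel A| = 18.
|Parcel A ∖ Parcel B| = |Parcel A| − |Parcel A∩Parcel B| = 18 − 3 = 15.00.

15.00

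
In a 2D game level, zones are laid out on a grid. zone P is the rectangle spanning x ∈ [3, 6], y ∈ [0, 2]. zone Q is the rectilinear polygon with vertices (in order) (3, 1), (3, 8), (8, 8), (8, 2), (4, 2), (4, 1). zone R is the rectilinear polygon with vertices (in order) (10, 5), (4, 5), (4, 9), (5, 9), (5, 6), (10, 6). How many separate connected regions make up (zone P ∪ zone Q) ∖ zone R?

2

(zone P ∪ zone Q) ∖ zone R splits into 2 disjoint pieces (area 24, area 6).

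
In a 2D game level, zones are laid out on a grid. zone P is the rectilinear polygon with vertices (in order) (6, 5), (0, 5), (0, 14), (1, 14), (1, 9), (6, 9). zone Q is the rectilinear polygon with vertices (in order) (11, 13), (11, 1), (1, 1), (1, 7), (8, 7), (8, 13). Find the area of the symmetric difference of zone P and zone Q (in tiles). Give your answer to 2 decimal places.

|zone P| = 29, |zone Q| = 78, |zone P∩zone Q| = 10.
|zone P △ zone Q| = |zone P| + |zone Q| − 2·|zone P∩zone Q| = 29 + 78 − 20 = 87.00.

87.00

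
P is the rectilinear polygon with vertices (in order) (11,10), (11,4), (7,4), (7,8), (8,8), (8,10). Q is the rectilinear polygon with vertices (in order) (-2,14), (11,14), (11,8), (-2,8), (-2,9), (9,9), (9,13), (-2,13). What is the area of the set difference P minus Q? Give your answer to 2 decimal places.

|P| = 22, |P∩Q| = 5.
|P ∖ Q| = |P| − |P∩Q| = 22 − 5 = 17.00.

17.00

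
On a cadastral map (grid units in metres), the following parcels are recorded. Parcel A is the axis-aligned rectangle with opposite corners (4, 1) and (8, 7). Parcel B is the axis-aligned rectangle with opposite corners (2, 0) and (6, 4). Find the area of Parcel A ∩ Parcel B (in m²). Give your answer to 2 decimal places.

6.00

|Parcel A∩Parcel B|: x∈[4,6], y∈[1,4] → 2·3 = 6.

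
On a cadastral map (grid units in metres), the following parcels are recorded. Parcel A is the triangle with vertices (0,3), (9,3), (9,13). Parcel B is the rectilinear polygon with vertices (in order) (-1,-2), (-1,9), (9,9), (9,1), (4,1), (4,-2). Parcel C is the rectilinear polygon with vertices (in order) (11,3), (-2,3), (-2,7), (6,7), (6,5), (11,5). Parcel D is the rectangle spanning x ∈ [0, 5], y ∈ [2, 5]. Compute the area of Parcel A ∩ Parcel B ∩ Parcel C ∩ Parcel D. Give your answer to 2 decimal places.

The intersection is the polygon with vertices (0,3), (1.8,5), (5,5), (5,3).
By the shoelace formula its area is 8.20.

8.20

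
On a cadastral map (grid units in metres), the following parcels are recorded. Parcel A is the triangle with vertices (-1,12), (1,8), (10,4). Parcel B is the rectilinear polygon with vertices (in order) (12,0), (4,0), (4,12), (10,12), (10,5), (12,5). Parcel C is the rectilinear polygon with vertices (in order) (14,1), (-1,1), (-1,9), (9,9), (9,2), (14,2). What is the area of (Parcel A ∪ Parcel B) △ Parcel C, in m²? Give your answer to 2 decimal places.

79.97

|Parcel A ∪ Parcel B| = 90.9091.
|(Parcel A ∪ Parcel B) ∩ Parcel C| = 47.9716.
|(Parcel A ∪ Parcel B) △ Parcel C| = 90.9091 + 85 − 95.9432 = 79.97.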